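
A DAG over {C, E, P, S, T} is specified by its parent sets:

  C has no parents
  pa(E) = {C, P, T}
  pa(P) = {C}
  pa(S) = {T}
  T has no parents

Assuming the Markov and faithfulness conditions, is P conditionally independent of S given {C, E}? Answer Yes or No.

We examine all 2 paths between P and S:
  1. P → E ← T → S — E:collider[open]; T:fork[open] ⇒ active
  2. P ← C → E ← T → S — C:fork[blocks]; E:collider[open]; T:fork[open] ⇒ blocked
Since the path P → E ← T → S is active, P and S are not d-separated given {C, E}.

No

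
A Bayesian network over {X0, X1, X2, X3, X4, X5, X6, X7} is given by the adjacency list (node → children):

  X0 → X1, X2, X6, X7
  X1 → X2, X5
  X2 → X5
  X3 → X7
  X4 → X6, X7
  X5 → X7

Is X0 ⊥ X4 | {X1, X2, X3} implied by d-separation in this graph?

Yes

Enumerating the 6 paths from X0 to X4 and testing each for blocking by {X1, X2, X3}:
Path 1: X0 → X1 → X5 → X7 ← X4
  X1 is a chain here and X1 is conditioned on, so the path is blocked at X1.
Path 2: X0 → X1 → X2 → X5 → X7 ← X4
  X1 is a chain here and X1 is conditioned on, so the path is blocked at X1.
Path 3: X0 → X7 ← X4
  X7 is a collider here and neither X7 nor any of its descendants is conditioned on, so the collider stays closed — the path is blocked at X7.
Path 4: X0 → X6 ← X4
  X6 is a collider here and neither X6 nor any of its descendants is conditioned on, so the collider stays closed — the path is blocked at X6.
Path 5: X0 → X2 ← X1 → X5 → X7 ← X4
  X1 is a fork here and X1 is conditioned on, so the path is blocked at X1.
Path 6: X0 → X2 → X5 → X7 ← X4
  X2 is a chain here and X2 is conditioned on, so the path is blocked at X2.
Every path is blocked, so X0 and X4 are d-separated given {X1, X2, X3}.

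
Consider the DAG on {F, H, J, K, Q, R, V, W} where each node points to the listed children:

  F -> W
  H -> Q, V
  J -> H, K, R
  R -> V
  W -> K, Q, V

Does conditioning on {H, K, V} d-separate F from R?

We examine all 6 paths between F and R:
Path 1: F → W → K ← J → R
  W is a chain and W is not conditioned on; K is a collider and K is conditioned on, which opens it; J is a fork and J is not conditioned on — no node blocks this path, so it is active.
Path 2: F → W → K ← J → H → V ← R
  H is a chain here and H is conditioned on, so the path is blocked at H.
Path 3: F → W → Q ← H → V ← R
  Q is a collider here and neither Q nor any of its descendants is conditioned on, so the collider stays closed — the path is blocked at Q.
Path 4: F → W → Q ← H ← J → R
  Q is a collider here and neither Q nor any of its descendants is conditioned on, so the collider stays closed — the path is blocked at Q.
Path 5: F → W → V ← R
  W is a chain and W is not conditioned on; V is a collider and V is conditioned on, which opens it — no node blocks this path, so it is active.
Path 6: F → W → V ← H ← J → R
  H is a chain here and H is conditioned on, so the path is blocked at H.
Since the path F → W → K ← J → R is active, F and R are not d-separated given {H, K, V}.

No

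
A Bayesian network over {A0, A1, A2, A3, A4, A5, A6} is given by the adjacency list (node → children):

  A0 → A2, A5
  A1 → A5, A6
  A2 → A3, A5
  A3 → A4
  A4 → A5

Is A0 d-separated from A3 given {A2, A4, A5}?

4 paths connect A0 and A3; each must be blocked for d-separation to hold:
Path 1: A0 → A2 → A3
  A2 is a chain here and A2 is conditioned on, so the path is blocked at A2.
Path 2: A0 → A2 → A5 ← A4 ← A3
  A2 is a chain here and A2 is conditioned on, so the path is blocked at A2.
Path 3: A0 → A5 ← A4 ← A3
  A4 is a chain here and A4 is conditioned on, so the path is blocked at A4.
Path 4: A0 → A5 ← A2 → A3
  A2 is a fork here and A2 is conditioned on, so the path is blocked at A2.
All paths are blocked; A0 ⊥ A3 | {A2, A4, A5} holds.

Yes — A0 and A3 are d-separated given {A2, A4, A5}.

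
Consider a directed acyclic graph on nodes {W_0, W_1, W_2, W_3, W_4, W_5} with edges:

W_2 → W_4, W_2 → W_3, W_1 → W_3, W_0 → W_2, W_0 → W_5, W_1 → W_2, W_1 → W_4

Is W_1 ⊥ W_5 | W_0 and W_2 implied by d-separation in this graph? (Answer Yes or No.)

Yes

3 paths connect W_1 and W_5; each must be blocked for d-separation to hold:
Path 1: W_1 → W_3 ← W_2 ← W_0 → W_5
  W_3 is a collider here and neither W_3 nor any of its descendants is conditioned on, so the collider stays closed — the path is blocked at W_3.
Path 2: W_1 → W_2 ← W_0 → W_5
  W_0 is a fork here and W_0 is conditioned on, so the path is blocked at W_0.
Path 3: W_1 → W_4 ← W_2 ← W_0 → W_5
  W_4 is a collider here and neither W_4 nor any of its descendants is conditioned on, so the collider stays closed — the path is blocked at W_4.
Since every path is blocked, d-separation holds.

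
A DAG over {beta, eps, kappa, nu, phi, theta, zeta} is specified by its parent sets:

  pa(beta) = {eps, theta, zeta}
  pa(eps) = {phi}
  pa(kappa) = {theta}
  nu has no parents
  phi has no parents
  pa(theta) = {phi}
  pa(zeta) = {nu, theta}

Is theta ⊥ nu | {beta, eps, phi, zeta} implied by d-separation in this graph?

No

Enumerating the 3 paths from theta to nu and testing each for blocking by {beta, eps, phi, zeta}:
Path 1: theta → zeta ← nu
  zeta is a collider and zeta is conditioned on, which opens it — no node blocks this path, so it is active.
Path 2: theta ← phi → eps → beta ← zeta ← nu
  phi is a fork here and phi is conditioned on, so the path is blocked at phi.
Path 3: theta → beta ← zeta ← nu
  zeta is a chain here and zeta is conditioned on, so the path is blocked at zeta.
Since the path theta → zeta ← nu is active, theta and nu are not d-separated given {beta, eps, phi, zeta}.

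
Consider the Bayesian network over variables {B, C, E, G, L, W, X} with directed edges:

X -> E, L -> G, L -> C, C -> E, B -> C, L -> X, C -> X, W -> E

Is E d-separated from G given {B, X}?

No — E and G are not d-separated given {B, X}.

4 paths connect E and G; each must be blocked for d-separation to hold:
Path 1: E ← X ← L → G
  X is a chain here and X is conditioned on, so the path is blocked at X.
Path 2: E ← X ← C ← L → G
  X is a chain here and X is conditioned on, so the path is blocked at X.
Path 3: E ← C → X ← L → G
  C is a fork and C is not conditioned on; X is a collider and X is conditioned on, which opens it; L is a fork and L is not conditioned on — no node blocks this path, so it is active.
Path 4: E ← C ← L → G
  C is a chain and C is not conditioned on; L is a fork and L is not conditioned on — no node blocks this path, so it is active.
At least one path is unblocked, so d-separation fails.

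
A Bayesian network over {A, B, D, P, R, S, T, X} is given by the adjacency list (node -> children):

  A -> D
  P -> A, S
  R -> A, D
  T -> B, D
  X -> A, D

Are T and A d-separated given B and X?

3 paths connect T and A; each must be blocked for d-separation to hold:
Path 1: T → D ← X → A
  D is a collider here and neither D nor any of its descendants is conditioned on, so the collider stays closed — the path is blocked at D.
Path 2: T → D ← R → A
  D is a collider here and neither D nor any of its descendants is conditioned on, so the collider stays closed — the path is blocked at D.
Path 3: T → D ← A
  D is a collider here and neither D nor any of its descendants is conditioned on, so the collider stays closed — the path is blocked at D.
All paths are blocked; T ⊥ A | {B, X} holds.

Yes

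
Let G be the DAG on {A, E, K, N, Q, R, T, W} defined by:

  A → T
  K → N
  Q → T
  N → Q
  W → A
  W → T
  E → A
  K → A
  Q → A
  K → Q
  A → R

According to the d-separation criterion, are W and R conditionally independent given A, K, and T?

We examine all 5 paths between W and R:
Path 1: W → A → R
  A is a chain here and A is conditioned on, so the path is blocked at A.
Path 2: W → T ← A → R
  A is a fork here and A is conditioned on, so the path is blocked at A.
Path 3: W → T ← Q ← N ← K → A → R
  K is a fork here and K is conditioned on, so the path is blocked at K.
Path 4: W → T ← Q → A → R
  A is a chain here and A is conditioned on, so the path is blocked at A.
Path 5: W → T ← Q ← K → A → R
  K is a fork here and K is conditioned on, so the path is blocked at K.
All paths are blocked; W ⊥ R | {A, K, T} holds.

Yes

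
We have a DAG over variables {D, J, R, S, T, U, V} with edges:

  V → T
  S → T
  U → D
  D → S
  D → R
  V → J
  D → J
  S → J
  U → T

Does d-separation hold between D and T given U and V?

No

5 paths connect D and T; each must be blocked for d-separation to hold:
Path 1: D → J ← V → T
  J is a collider here and neither J nor any of its descendants is conditioned on, so the collider stays closed — the path is blocked at J.
Path 2: D → J ← S → T
  J is a collider here and neither J nor any of its descendants is conditioned on, so the collider stays closed — the path is blocked at J.
Path 3: D → S → J ← V → T
  J is a collider here and neither J nor any of its descendants is conditioned on, so the collider stays closed — the path is blocked at J.
Path 4: D → S → T
  S is a chain and S is not conditioned on — no node blocks this path, so it is active.
Path 5: D ← U → T
  U is a fork here and U is conditioned on, so the path is blocked at U.
At least one path is unblocked, so d-separation fails.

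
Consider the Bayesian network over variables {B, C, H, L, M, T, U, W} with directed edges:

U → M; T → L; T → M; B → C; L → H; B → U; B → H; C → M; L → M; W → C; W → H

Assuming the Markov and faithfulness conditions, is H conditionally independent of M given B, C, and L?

6 paths connect H and M; each must be blocked for d-separation to hold:
  1. H ← L → M — L:fork[blocks] ⇒ blocked
  2. H ← L ← T → M — L:chain[blocks]; T:fork[open] ⇒ blocked
  3. H ← B → C → M — B:fork[blocks]; C:chain[blocks] ⇒ blocked
  4. H ← B → U → M — B:fork[blocks]; U:chain[open] ⇒ blocked
  5. H ← W → C → M — W:fork[open]; C:chain[blocks] ⇒ blocked
  6. H ← W → C ← B → U → M — W:fork[open]; C:collider[open]; B:fork[blocks]; U:chain[open] ⇒ blocked
Since every path is blocked, d-separation holds.

Yes — H and M are d-separated given {B, C, L}.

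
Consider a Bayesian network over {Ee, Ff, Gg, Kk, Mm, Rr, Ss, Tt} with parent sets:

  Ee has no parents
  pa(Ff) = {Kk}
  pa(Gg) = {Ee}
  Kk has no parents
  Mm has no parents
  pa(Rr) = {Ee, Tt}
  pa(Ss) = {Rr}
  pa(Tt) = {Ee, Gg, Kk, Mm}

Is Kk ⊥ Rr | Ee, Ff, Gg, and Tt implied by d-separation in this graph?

Yes

Enumerating the 3 paths from Kk to Rr and testing each for blocking by {Ee, Ff, Gg, Tt}:
Path 1: Kk → Tt ← Ee → Rr
  Ee is a fork here and Ee is conditioned on, so the path is blocked at Ee.
Path 2: Kk → Tt ← Gg ← Ee → Rr
  Gg is a chain here and Gg is conditioned on, so the path is blocked at Gg.
Path 3: Kk → Tt → Rr
  Tt is a chain here and Tt is conditioned on, so the path is blocked at Tt.
Every path is blocked, so Kk and Rr are d-separated given {Ee, Ff, Gg, Tt}.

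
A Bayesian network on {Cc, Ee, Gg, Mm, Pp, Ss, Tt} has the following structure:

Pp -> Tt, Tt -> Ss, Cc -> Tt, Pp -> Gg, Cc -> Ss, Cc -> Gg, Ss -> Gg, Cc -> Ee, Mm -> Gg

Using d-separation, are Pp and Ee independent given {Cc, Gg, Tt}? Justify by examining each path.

There are 6 undirected paths between Pp and Ee; checking each against the conditioning set {Cc, Gg, Tt}:
Path 1: Pp → Gg ← Ss ← Tt ← Cc → Ee
  Tt is a chain here and Tt is conditioned on, so the path is blocked at Tt.
Path 2: Pp → Gg ← Ss ← Cc → Ee
  Cc is a fork here and Cc is conditioned on, so the path is blocked at Cc.
Path 3: Pp → Gg ← Cc → Ee
  Cc is a fork here and Cc is conditioned on, so the path is blocked at Cc.
Path 4: Pp → Tt → Ss → Gg ← Cc → Ee
  Tt is a chain here and Tt is conditioned on, so the path is blocked at Tt.
Path 5: Pp → Tt → Ss ← Cc → Ee
  Tt is a chain here and Tt is conditioned on, so the path is blocked at Tt.
Path 6: Pp → Tt ← Cc → Ee
  Cc is a fork here and Cc is conditioned on, so the path is blocked at Cc.
Every path is blocked, so Pp and Ee are d-separated given {Cc, Gg, Tt}.

Yes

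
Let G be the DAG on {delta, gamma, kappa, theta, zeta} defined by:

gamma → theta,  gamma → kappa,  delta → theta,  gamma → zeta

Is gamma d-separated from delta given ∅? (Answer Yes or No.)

The only undirected path from gamma to delta is:
Path 1: gamma → theta ← delta
  theta is a collider here and neither theta nor any of its descendants is conditioned on, so the collider stays closed — the path is blocked at theta.
Since every path is blocked, d-separation holds.

Yes — gamma and delta are d-separated given ∅.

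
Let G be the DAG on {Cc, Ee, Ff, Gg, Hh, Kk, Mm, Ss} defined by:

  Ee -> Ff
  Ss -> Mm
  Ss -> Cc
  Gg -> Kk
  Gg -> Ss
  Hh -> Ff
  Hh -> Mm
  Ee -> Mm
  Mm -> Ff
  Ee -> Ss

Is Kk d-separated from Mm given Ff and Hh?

No

Enumerating the 4 paths from Kk to Mm and testing each for blocking by {Ff, Hh}:
  1. Kk ← Gg → Ss ← Ee → Ff ← Mm — Gg:fork[open]; Ss:collider[open]; Ee:fork[open]; Ff:collider[open] ⇒ active
  2. Kk ← Gg → Ss ← Ee → Ff ← Hh → Mm — Gg:fork[open]; Ss:collider[open]; Ee:fork[open]; Ff:collider[open]; Hh:fork[blocks] ⇒ blocked
  3. Kk ← Gg → Ss ← Ee → Mm — Gg:fork[open]; Ss:collider[open]; Ee:fork[open] ⇒ active
  4. Kk ← Gg → Ss → Mm — Gg:fork[open]; Ss:chain[open] ⇒ active
Because an active path exists, Kk and Mm are not d-separated.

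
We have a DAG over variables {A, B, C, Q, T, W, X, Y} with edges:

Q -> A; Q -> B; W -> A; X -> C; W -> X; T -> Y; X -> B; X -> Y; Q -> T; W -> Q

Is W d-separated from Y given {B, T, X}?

Yes

Enumerating the 6 paths from W to Y and testing each for blocking by {B, T, X}:
Path 1: W → A ← Q → B ← X → Y
  A is a collider here and neither A nor any of its descendants is conditioned on, so the collider stays closed — the path is blocked at A.
Path 2: W → A ← Q → T → Y
  A is a collider here and neither A nor any of its descendants is conditioned on, so the collider stays closed — the path is blocked at A.
Path 3: W → X → Y
  X is a chain here and X is conditioned on, so the path is blocked at X.
Path 4: W → X → B ← Q → T → Y
  X is a chain here and X is conditioned on, so the path is blocked at X.
Path 5: W → Q → B ← X → Y
  X is a fork here and X is conditioned on, so the path is blocked at X.
Path 6: W → Q → T → Y
  T is a chain here and T is conditioned on, so the path is blocked at T.
Every path is blocked, so W and Y are d-separated given {B, T, X}.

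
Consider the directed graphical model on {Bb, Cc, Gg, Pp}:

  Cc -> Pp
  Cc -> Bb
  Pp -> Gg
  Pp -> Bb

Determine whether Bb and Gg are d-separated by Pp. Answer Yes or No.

We examine all 2 paths between Bb and Gg:
  1. Bb ← Cc → Pp → Gg — Cc:fork[open]; Pp:chain[blocks] ⇒ blocked
  2. Bb ← Pp → Gg — Pp:fork[blocks] ⇒ blocked
Since every path is blocked, d-separation holds.

Yes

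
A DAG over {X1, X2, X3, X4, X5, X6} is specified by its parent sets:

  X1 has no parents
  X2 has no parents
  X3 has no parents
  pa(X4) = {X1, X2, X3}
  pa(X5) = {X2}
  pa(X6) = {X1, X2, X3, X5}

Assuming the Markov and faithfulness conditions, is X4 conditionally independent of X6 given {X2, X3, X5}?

No — X4 and X6 are not d-separated given {X2, X3, X5}.

There are 4 undirected paths between X4 and X6; checking each against the conditioning set {X2, X3, X5}:
  1. X4 ← X1 → X6 — X1:fork[open] ⇒ active
  2. X4 ← X3 → X6 — X3:fork[blocks] ⇒ blocked
  3. X4 ← X2 → X5 → X6 — X2:fork[blocks]; X5:chain[blocks] ⇒ blocked
  4. X4 ← X2 → X6 — X2:fork[blocks] ⇒ blocked
Since the path X4 ← X1 → X6 is active, X4 and X6 are not d-separated given {X2, X3, X5}.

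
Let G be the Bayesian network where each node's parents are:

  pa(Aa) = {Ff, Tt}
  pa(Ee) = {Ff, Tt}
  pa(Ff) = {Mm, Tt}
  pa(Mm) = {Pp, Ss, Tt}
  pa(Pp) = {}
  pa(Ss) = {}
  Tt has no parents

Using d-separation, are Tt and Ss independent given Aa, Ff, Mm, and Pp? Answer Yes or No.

Enumerating the 4 paths from Tt to Ss and testing each for blocking by {Aa, Ff, Mm, Pp}:
Path 1: Tt → Ff ← Mm ← Ss
  Mm is a chain here and Mm is conditioned on, so the path is blocked at Mm.
Path 2: Tt → Mm ← Ss
  Mm is a collider and Mm is conditioned on, which opens it — no node blocks this path, so it is active.
Path 3: Tt → Aa ← Ff ← Mm ← Ss
  Ff is a chain here and Ff is conditioned on, so the path is blocked at Ff.
Path 4: Tt → Ee ← Ff ← Mm ← Ss
  Ee is a collider here and neither Ee nor any of its descendants is conditioned on, so the collider stays closed — the path is blocked at Ee.
Because an active path exists, Tt and Ss are not d-separated.

No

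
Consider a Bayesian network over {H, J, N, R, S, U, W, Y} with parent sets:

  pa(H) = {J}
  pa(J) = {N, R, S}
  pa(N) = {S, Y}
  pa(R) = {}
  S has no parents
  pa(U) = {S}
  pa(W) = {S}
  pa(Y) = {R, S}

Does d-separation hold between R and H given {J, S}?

Yes

Enumerating the 5 paths from R to H and testing each for blocking by {J, S}:
Path 1: R → J → H
  J is a chain here and J is conditioned on, so the path is blocked at J.
Path 2: R → Y → N → J → H
  J is a chain here and J is conditioned on, so the path is blocked at J.
Path 3: R → Y → N ← S → J → H
  S is a fork here and S is conditioned on, so the path is blocked at S.
Path 4: R → Y ← S → N → J → H
  S is a fork here and S is conditioned on, so the path is blocked at S.
Path 5: R → Y ← S → J → H
  S is a fork here and S is conditioned on, so the path is blocked at S.
Every path is blocked, so R and H are d-separated given {J, S}.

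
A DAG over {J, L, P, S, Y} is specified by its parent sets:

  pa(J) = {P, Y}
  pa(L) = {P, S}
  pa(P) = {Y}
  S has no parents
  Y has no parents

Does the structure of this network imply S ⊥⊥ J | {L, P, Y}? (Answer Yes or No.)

There are 2 undirected paths between S and J; checking each against the conditioning set {L, P, Y}:
Path 1: S → L ← P → J
  P is a fork here and P is conditioned on, so the path is blocked at P.
Path 2: S → L ← P ← Y → J
  P is a chain here and P is conditioned on, so the path is blocked at P.
All paths are blocked; S ⊥ J | {L, P, Y} holds.

Yes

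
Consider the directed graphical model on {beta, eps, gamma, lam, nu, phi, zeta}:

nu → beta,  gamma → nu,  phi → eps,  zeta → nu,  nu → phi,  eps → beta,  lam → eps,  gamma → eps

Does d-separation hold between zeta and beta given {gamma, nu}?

There are 3 undirected paths between zeta and beta; checking each against the conditioning set {gamma, nu}:
Path 1: zeta → nu → beta
  nu is a chain here and nu is conditioned on, so the path is blocked at nu.
Path 2: zeta → nu → phi → eps → beta
  nu is a chain here and nu is conditioned on, so the path is blocked at nu.
Path 3: zeta → nu ← gamma → eps → beta
  gamma is a fork here and gamma is conditioned on, so the path is blocked at gamma.
All paths are blocked; zeta ⊥ beta | {gamma, nu} holds.

Yes — zeta and beta are d-separated given {gamma, nu}.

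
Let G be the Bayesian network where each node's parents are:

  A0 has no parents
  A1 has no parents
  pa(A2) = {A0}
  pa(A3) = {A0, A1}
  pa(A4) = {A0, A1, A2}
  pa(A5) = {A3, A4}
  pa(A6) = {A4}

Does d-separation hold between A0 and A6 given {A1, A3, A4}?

Yes

We examine all 4 paths between A0 and A6:
  1. A0 → A2 → A4 → A6 — A2:chain[open]; A4:chain[blocks] ⇒ blocked
  2. A0 → A4 → A6 — A4:chain[blocks] ⇒ blocked
  3. A0 → A3 → A5 ← A4 → A6 — A3:chain[blocks]; A5:collider[blocks]; A4:fork[blocks] ⇒ blocked
  4. A0 → A3 ← A1 → A4 → A6 — A3:collider[open]; A1:fork[blocks]; A4:chain[blocks] ⇒ blocked
All paths are blocked; A0 ⊥ A6 | {A1, A3, A4} holds.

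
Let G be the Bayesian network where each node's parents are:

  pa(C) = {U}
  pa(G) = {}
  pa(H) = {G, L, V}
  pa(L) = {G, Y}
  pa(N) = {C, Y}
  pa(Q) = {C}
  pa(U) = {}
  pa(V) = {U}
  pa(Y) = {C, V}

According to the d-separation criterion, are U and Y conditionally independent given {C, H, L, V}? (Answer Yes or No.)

Yes

There are 5 undirected paths between U and Y; checking each against the conditioning set {C, H, L, V}:
Path 1: U → V → H ← G → L ← Y
  V is a chain here and V is conditioned on, so the path is blocked at V.
Path 2: U → V → H ← L ← Y
  V is a chain here and V is conditioned on, so the path is blocked at V.
Path 3: U → V → Y
  V is a chain here and V is conditioned on, so the path is blocked at V.
Path 4: U → C → N ← Y
  C is a chain here and C is conditioned on, so the path is blocked at C.
Path 5: U → C → Y
  C is a chain here and C is conditioned on, so the path is blocked at C.
Since every path is blocked, d-separation holds.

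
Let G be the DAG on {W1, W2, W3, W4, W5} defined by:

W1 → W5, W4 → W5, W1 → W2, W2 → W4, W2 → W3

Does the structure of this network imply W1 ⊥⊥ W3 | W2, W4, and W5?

Enumerating the 2 paths from W1 to W3 and testing each for blocking by {W2, W4, W5}:
  1. W1 → W2 → W3 — W2:chain[blocks] ⇒ blocked
  2. W1 → W5 ← W4 ← W2 → W3 — W5:collider[open]; W4:chain[blocks]; W2:fork[blocks] ⇒ blocked
Every path is blocked, so W1 and W3 are d-separated given {W2, W4, W5}.

Yes — W1 and W3 are d-separated given {W2, W4, W5}.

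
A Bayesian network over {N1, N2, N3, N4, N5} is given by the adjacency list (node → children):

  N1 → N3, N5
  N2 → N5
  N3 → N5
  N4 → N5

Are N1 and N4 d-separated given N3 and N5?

Enumerating the 2 paths from N1 to N4 and testing each for blocking by {N3, N5}:
Path 1: N1 → N5 ← N4
  N5 is a collider and N5 is conditioned on, which opens it — no node blocks this path, so it is active.
Path 2: N1 → N3 → N5 ← N4
  N3 is a chain here and N3 is conditioned on, so the path is blocked at N3.
At least one path is unblocked, so d-separation fails.

No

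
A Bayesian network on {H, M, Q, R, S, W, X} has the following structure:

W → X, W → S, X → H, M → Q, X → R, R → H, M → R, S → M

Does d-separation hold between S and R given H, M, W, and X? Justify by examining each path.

Yes — S and R are d-separated given {H, M, W, X}.

Enumerating the 3 paths from S to R and testing each for blocking by {H, M, W, X}:
Path 1: S → M → R
  M is a chain here and M is conditioned on, so the path is blocked at M.
Path 2: S ← W → X → R
  W is a fork here and W is conditioned on, so the path is blocked at W.
Path 3: S ← W → X → H ← R
  W is a fork here and W is conditioned on, so the path is blocked at W.
Every path is blocked, so S and R are d-separated given {H, M, W, X}.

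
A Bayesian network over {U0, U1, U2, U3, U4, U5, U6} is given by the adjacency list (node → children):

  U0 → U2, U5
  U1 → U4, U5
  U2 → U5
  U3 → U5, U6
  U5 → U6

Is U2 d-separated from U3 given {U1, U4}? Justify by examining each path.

Yes

There are 4 undirected paths between U2 and U3; checking each against the conditioning set {U1, U4}:
Path 1: U2 ← U0 → U5 ← U3
  U5 is a collider here and neither U5 nor any of its descendants is conditioned on, so the collider stays closed — the path is blocked at U5.
Path 2: U2 ← U0 → U5 → U6 ← U3
  U6 is a collider here and neither U6 nor any of its descendants is conditioned on, so the collider stays closed — the path is blocked at U6.
Path 3: U2 → U5 ← U3
  U5 is a collider here and neither U5 nor any of its descendants is conditioned on, so the collider stays closed — the path is blocked at U5.
Path 4: U2 → U5 → U6 ← U3
  U6 is a collider here and neither U6 nor any of its descendants is conditioned on, so the collider stays closed — the path is blocked at U6.
Since every path is blocked, d-separation holds.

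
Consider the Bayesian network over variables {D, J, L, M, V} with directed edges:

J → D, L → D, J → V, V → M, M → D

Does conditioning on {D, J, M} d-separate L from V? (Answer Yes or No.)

Yes

Enumerating the 2 paths from L to V and testing each for blocking by {D, J, M}:
Path 1: L → D ← M ← V
  M is a chain here and M is conditioned on, so the path is blocked at M.
Path 2: L → D ← J → V
  J is a fork here and J is conditioned on, so the path is blocked at J.
All paths are blocked; L ⊥ V | {D, J, M} holds.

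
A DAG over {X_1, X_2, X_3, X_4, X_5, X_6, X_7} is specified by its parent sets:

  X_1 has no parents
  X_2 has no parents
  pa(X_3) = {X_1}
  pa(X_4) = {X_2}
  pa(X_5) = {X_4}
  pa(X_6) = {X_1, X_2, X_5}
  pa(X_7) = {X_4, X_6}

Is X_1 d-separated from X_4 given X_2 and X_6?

No — X_1 and X_4 are not d-separated given {X_2, X_6}.

3 paths connect X_1 and X_4; each must be blocked for d-separation to hold:
Path 1: X_1 → X_6 ← X_2 → X_4
  X_2 is a fork here and X_2 is conditioned on, so the path is blocked at X_2.
Path 2: X_1 → X_6 → X_7 ← X_4
  X_6 is a chain here and X_6 is conditioned on, so the path is blocked at X_6.
Path 3: X_1 → X_6 ← X_5 ← X_4
  X_6 is a collider and X_6 is conditioned on, which opens it; X_5 is a chain and X_5 is not conditioned on — no node blocks this path, so it is active.
At least one path is unblocked, so d-separation fails.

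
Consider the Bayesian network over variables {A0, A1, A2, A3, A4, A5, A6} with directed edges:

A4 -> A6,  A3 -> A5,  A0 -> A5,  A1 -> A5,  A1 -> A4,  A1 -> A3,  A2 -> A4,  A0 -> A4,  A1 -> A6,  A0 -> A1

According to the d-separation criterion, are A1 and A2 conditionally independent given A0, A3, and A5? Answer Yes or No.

Yes

Enumerating the 5 paths from A1 to A2 and testing each for blocking by {A0, A3, A5}:
  1. A1 ← A0 → A4 ← A2 — A0:fork[blocks]; A4:collider[blocks] ⇒ blocked
  2. A1 → A4 ← A2 — A4:collider[blocks] ⇒ blocked
  3. A1 → A3 → A5 ← A0 → A4 ← A2 — A3:chain[blocks]; A5:collider[open]; A0:fork[blocks]; A4:collider[blocks] ⇒ blocked
  4. A1 → A6 ← A4 ← A2 — A6:collider[blocks]; A4:chain[open] ⇒ blocked
  5. A1 → A5 ← A0 → A4 ← A2 — A5:collider[open]; A0:fork[blocks]; A4:collider[blocks] ⇒ blocked
Since every path is blocked, d-separation holds.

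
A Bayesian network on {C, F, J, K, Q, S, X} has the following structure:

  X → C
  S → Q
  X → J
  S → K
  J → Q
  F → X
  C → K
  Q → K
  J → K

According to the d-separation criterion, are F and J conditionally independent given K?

No — F and J are not d-separated given {K}.

4 paths connect F and J; each must be blocked for d-separation to hold:
Path 1: F → X → C → K ← Q ← J
  X is a chain and X is not conditioned on; C is a chain and C is not conditioned on; K is a collider and K is conditioned on, which opens it; Q is a chain and Q is not conditioned on — no node blocks this path, so it is active.
Path 2: F → X → C → K ← S → Q ← J
  X is a chain and X is not conditioned on; C is a chain and C is not conditioned on; K is a collider and K is conditioned on, which opens it; S is a fork and S is not conditioned on; Q is a collider and its descendant K is conditioned on, which opens it — no node blocks this path, so it is active.
Path 3: F → X → C → K ← J
  X is a chain and X is not conditioned on; C is a chain and C is not conditioned on; K is a collider and K is conditioned on, which opens it — no node blocks this path, so it is active.
Path 4: F → X → J
  X is a chain and X is not conditioned on — no node blocks this path, so it is active.
Because an active path exists, F and J are not d-separated.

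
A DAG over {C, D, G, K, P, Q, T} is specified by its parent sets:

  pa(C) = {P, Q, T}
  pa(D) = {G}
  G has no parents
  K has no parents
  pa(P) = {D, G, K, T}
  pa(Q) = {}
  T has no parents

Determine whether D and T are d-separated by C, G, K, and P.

4 paths connect D and T; each must be blocked for d-separation to hold:
Path 1: D → P ← T
  P is a collider and P is conditioned on, which opens it — no node blocks this path, so it is active.
Path 2: D → P → C ← T
  P is a chain here and P is conditioned on, so the path is blocked at P.
Path 3: D ← G → P ← T
  G is a fork here and G is conditioned on, so the path is blocked at G.
Path 4: D ← G → P → C ← T
  G is a fork here and G is conditioned on, so the path is blocked at G.
Because an active path exists, D and T are not d-separated.

No — D and T are not d-separated given {C, G, K, P}.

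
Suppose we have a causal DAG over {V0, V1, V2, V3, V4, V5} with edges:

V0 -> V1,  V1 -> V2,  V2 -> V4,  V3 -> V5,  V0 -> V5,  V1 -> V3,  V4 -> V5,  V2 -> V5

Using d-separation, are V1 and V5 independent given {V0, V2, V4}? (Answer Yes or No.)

No

Enumerating the 4 paths from V1 to V5 and testing each for blocking by {V0, V2, V4}:
Path 1: V1 ← V0 → V5
  V0 is a fork here and V0 is conditioned on, so the path is blocked at V0.
Path 2: V1 → V3 → V5
  V3 is a chain and V3 is not conditioned on — no node blocks this path, so it is active.
Path 3: V1 → V2 → V5
  V2 is a chain here and V2 is conditioned on, so the path is blocked at V2.
Path 4: V1 → V2 → V4 → V5
  V2 is a chain here and V2 is conditioned on, so the path is blocked at V2.
At least one path is unblocked, so d-separation fails.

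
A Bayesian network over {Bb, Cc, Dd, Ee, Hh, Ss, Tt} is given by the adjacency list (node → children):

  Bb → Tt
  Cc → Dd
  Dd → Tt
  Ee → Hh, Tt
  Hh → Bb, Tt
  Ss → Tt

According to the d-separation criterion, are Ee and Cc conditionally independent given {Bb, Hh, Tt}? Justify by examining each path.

We examine all 3 paths between Ee and Cc:
Path 1: Ee → Tt ← Dd ← Cc
  Tt is a collider and Tt is conditioned on, which opens it; Dd is a chain and Dd is not conditioned on — no node blocks this path, so it is active.
Path 2: Ee → Hh → Tt ← Dd ← Cc
  Hh is a chain here and Hh is conditioned on, so the path is blocked at Hh.
Path 3: Ee → Hh → Bb → Tt ← Dd ← Cc
  Hh is a chain here and Hh is conditioned on, so the path is blocked at Hh.
At least one path is unblocked, so d-separation fails.

No — Ee and Cc are not d-separated given {Bb, Hh, Tt}.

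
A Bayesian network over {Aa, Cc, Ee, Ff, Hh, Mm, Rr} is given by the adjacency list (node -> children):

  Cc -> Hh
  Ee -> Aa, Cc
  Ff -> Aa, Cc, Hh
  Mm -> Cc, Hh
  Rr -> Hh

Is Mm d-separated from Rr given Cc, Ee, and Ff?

4 paths connect Mm and Rr; each must be blocked for d-separation to hold:
Path 1: Mm → Cc ← Ee → Aa ← Ff → Hh ← Rr
  Ee is a fork here and Ee is conditioned on, so the path is blocked at Ee.
Path 2: Mm → Cc → Hh ← Rr
  Cc is a chain here and Cc is conditioned on, so the path is blocked at Cc.
Path 3: Mm → Cc ← Ff → Hh ← Rr
  Ff is a fork here and Ff is conditioned on, so the path is blocked at Ff.
Path 4: Mm → Hh ← Rr
  Hh is a collider here and neither Hh nor any of its descendants is conditioned on, so the collider stays closed — the path is blocked at Hh.
Since every path is blocked, d-separation holds.

Yes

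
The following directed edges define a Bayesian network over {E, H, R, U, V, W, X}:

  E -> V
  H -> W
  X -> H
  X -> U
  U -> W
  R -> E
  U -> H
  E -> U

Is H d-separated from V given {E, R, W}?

There are 3 undirected paths between H and V; checking each against the conditioning set {E, R, W}:
Path 1: H → W ← U ← E → V
  E is a fork here and E is conditioned on, so the path is blocked at E.
Path 2: H ← U ← E → V
  E is a fork here and E is conditioned on, so the path is blocked at E.
Path 3: H ← X → U ← E → V
  E is a fork here and E is conditioned on, so the path is blocked at E.
Every path is blocked, so H and V are d-separated given {E, R, W}.

Yes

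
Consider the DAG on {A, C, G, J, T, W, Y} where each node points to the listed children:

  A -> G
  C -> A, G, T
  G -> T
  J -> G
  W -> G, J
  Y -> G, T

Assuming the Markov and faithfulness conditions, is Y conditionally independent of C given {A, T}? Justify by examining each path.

No

We examine all 6 paths between Y and C:
Path 1: Y → G ← A ← C
  A is a chain here and A is conditioned on, so the path is blocked at A.
Path 2: Y → G ← C
  G is a collider and its descendant T is conditioned on, which opens it — no node blocks this path, so it is active.
Path 3: Y → G → T ← C
  G is a chain and G is not conditioned on; T is a collider and T is conditioned on, which opens it — no node blocks this path, so it is active.
Path 4: Y → T ← G ← A ← C
  A is a chain here and A is conditioned on, so the path is blocked at A.
Path 5: Y → T ← G ← C
  T is a collider and T is conditioned on, which opens it; G is a chain and G is not conditioned on — no node blocks this path, so it is active.
Path 6: Y → T ← C
  T is a collider and T is conditioned on, which opens it — no node blocks this path, so it is active.
At least one path is unblocked, so d-separation fails.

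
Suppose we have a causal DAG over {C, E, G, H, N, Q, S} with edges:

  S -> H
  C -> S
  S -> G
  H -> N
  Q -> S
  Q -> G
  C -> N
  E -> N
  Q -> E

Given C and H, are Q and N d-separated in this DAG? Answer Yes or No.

No

We examine all 5 paths between Q and N:
Path 1: Q → E → N
  E is a chain and E is not conditioned on — no node blocks this path, so it is active.
Path 2: Q → G ← S → H → N
  G is a collider here and neither G nor any of its descendants is conditioned on, so the collider stays closed — the path is blocked at G.
Path 3: Q → G ← S ← C → N
  G is a collider here and neither G nor any of its descendants is conditioned on, so the collider stays closed — the path is blocked at G.
Path 4: Q → S → H → N
  H is a chain here and H is conditioned on, so the path is blocked at H.
Path 5: Q → S ← C → N
  C is a fork here and C is conditioned on, so the path is blocked at C.
At least one path is unblocked, so d-separation fails.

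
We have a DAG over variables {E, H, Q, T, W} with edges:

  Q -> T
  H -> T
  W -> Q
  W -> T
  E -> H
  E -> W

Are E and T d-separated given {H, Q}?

No — E and T are not d-separated given {H, Q}.

3 paths connect E and T; each must be blocked for d-separation to hold:
Path 1: E → W → Q → T
  Q is a chain here and Q is conditioned on, so the path is blocked at Q.
Path 2: E → W → T
  W is a chain and W is not conditioned on — no node blocks this path, so it is active.
Path 3: E → H → T
  H is a chain here and H is conditioned on, so the path is blocked at H.
Because an active path exists, E and T are not d-separated.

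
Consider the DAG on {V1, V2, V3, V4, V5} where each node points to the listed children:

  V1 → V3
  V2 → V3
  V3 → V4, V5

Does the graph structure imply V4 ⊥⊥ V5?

Only one path connects V4 and V5:
Path 1: V4 ← V3 → V5
  V3 is a fork and V3 is not conditioned on — no node blocks this path, so it is active.
Since the path V4 ← V3 → V5 is active, V4 and V5 are not d-separated given ∅.

No — V4 and V5 are not d-separated given ∅.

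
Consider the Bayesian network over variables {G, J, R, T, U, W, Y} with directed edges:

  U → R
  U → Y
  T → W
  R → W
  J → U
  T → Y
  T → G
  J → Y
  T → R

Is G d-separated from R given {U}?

4 paths connect G and R; each must be blocked for d-separation to hold:
  1. G ← T → Y ← J → U → R — T:fork[open]; Y:collider[blocks]; J:fork[open]; U:chain[blocks] ⇒ blocked
  2. G ← T → Y ← U → R — T:fork[open]; Y:collider[blocks]; U:fork[blocks] ⇒ blocked
  3. G ← T → R — T:fork[open] ⇒ active
  4. G ← T → W ← R — T:fork[open]; W:collider[blocks] ⇒ blocked
At least one path is unblocked, so d-separation fails.

No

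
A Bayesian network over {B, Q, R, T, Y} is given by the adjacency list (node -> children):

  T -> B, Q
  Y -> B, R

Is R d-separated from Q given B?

There is one path between R and Q:
Path 1: R ← Y → B ← T → Q
  Y is a fork and Y is not conditioned on; B is a collider and B is conditioned on, which opens it; T is a fork and T is not conditioned on — no node blocks this path, so it is active.
Because an active path exists, R and Q are not d-separated.

No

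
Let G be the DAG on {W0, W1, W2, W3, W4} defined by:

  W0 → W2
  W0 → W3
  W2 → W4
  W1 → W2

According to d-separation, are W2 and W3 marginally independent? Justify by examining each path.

No

The only undirected path from W2 to W3 is:
  1. W2 ← W0 → W3 — W0:fork[open] ⇒ active
Because an active path exists, W2 and W3 are not d-separated.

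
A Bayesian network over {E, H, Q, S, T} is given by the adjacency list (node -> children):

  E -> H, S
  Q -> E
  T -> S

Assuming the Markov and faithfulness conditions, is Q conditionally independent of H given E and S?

Yes — Q and H are d-separated given {E, S}.

There is one path between Q and H:
Path 1: Q → E → H
  E is a chain here and E is conditioned on, so the path is blocked at E.
Since every path is blocked, d-separation holds.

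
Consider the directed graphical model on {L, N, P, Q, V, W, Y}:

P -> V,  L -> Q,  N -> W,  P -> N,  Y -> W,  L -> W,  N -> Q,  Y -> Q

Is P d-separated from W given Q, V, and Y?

We examine all 3 paths between P and W:
  1. P → N → Q ← Y → W — N:chain[open]; Q:collider[open]; Y:fork[blocks] ⇒ blocked
  2. P → N → Q ← L → W — N:chain[open]; Q:collider[open]; L:fork[open] ⇒ active
  3. P → N → W — N:chain[open] ⇒ active
Because an active path exists, P and W are not d-separated.

No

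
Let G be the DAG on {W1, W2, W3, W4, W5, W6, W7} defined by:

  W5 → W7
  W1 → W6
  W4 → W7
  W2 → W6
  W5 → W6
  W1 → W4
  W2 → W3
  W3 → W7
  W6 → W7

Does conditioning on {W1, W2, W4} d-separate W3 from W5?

Yes

We examine all 6 paths between W3 and W5:
  1. W3 ← W2 → W6 ← W1 → W4 → W7 ← W5 — W2:fork[blocks]; W6:collider[blocks]; W1:fork[blocks]; W4:chain[blocks]; W7:collider[blocks] ⇒ blocked
  2. W3 ← W2 → W6 ← W5 — W2:fork[blocks]; W6:collider[blocks] ⇒ blocked
  3. W3 ← W2 → W6 → W7 ← W5 — W2:fork[blocks]; W6:chain[open]; W7:collider[blocks] ⇒ blocked
  4. W3 → W7 ← W4 ← W1 → W6 ← W5 — W7:collider[blocks]; W4:chain[blocks]; W1:fork[blocks]; W6:collider[blocks] ⇒ blocked
  5. W3 → W7 ← W5 — W7:collider[blocks] ⇒ blocked
  6. W3 → W7 ← W6 ← W5 — W7:collider[blocks]; W6:chain[open] ⇒ blocked
All paths are blocked; W3 ⊥ W5 | {W1, W2, W4} holds.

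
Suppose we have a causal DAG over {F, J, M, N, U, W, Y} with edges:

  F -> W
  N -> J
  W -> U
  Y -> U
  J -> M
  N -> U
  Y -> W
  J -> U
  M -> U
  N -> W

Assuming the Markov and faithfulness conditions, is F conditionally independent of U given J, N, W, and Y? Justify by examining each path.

Yes

5 paths connect F and U; each must be blocked for d-separation to hold:
  1. F → W → U — W:chain[blocks] ⇒ blocked
  2. F → W ← N → U — W:collider[open]; N:fork[blocks] ⇒ blocked
  3. F → W ← N → J → M → U — W:collider[open]; N:fork[blocks]; J:chain[blocks]; M:chain[open] ⇒ blocked
  4. F → W ← N → J → U — W:collider[open]; N:fork[blocks]; J:chain[blocks] ⇒ blocked
  5. F → W ← Y → U — W:collider[open]; Y:fork[blocks] ⇒ blocked
Every path is blocked, so F and U are d-separated given {J, N, W, Y}.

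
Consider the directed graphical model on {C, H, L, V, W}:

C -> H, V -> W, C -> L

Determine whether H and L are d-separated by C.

Yes — H and L are d-separated given {C}.

Only one path connects H and L:
  1. H ← C → L — C:fork[blocks] ⇒ blocked
Every path is blocked, so H and L are d-separated given {C}.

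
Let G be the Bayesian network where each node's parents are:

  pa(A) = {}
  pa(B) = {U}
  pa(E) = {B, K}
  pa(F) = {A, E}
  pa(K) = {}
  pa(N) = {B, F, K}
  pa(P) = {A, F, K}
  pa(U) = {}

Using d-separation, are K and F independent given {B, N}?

There are 6 undirected paths between K and F; checking each against the conditioning set {B, N}:
  1. K → N ← F — N:collider[open] ⇒ active
  2. K → N ← B → E → F — N:collider[open]; B:fork[blocks]; E:chain[open] ⇒ blocked
  3. K → E → F — E:chain[open] ⇒ active
  4. K → E ← B → N ← F — E:collider[open]; B:fork[blocks]; N:collider[open] ⇒ blocked
  5. K → P ← F — P:collider[blocks] ⇒ blocked
  6. K → P ← A → F — P:collider[blocks]; A:fork[open] ⇒ blocked
At least one path is unblocked, so d-separation fails.

No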